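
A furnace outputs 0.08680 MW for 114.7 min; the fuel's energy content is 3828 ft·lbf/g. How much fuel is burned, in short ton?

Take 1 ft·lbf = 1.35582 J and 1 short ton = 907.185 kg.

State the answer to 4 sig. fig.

0.08680 MW → 86800 W
114.7 min → 6882 s
E = P × t = 86800 × 6882 = 5.97358×10⁸ J
3828 ft·lbf/g → 5.19008×10⁶ J/kg
m = E / e_s = 5.97358×10⁸ / 5.19008×10⁶ = 115.096 kg
In short ton: 115.096 / 907.185 = 0.126872 short ton

0.1269 short ton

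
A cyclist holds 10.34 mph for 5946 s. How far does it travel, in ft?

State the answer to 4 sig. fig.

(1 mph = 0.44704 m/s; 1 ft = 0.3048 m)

9.017×10⁴ ft

10.34 mph × 0.44704 = 4.62239 m/s
d = v × t = 4.62239 m/s × 5946 s = 27484.7 m
27484.7 m ÷ (0.3048 m/ft) = 90172.9 ft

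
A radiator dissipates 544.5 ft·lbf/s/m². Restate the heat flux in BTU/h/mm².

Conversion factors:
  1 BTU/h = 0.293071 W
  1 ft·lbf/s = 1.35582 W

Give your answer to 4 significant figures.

0.002519 BTU/h/mm²

544.5 ft·lbf/s/m² × 1.35582 W/ft·lbf/s = 738.244 W/m²
738.244 W/m² ÷ 0.293071 W/BTU/h × 10⁻⁶ m²/mm² = 0.00251899 BTU/h/mm²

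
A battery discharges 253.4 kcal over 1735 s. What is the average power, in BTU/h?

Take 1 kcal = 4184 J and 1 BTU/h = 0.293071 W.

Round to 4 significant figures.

2085 BTU/h

253.4 kcal × 4184 → 1.06023×10⁶ J
P = E / t = 1.06023×10⁶ J / 1735 s = 611.084 W
611.084 W ÷ (0.293071 W/BTU/h) = 2085.11 BTU/h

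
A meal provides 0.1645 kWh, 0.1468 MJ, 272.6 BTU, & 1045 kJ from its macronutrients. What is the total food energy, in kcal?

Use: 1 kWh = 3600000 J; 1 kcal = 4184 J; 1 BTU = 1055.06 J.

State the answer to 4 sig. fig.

0.1645 kWh × 3600000 → 592200 J
0.1468 MJ × 1000000 → 146800 J
272.6 BTU × 1055.06 → 287609 J
1045 kJ × 1000 → 1.045×10⁶ J
Sum: 592200 + 146800 + 287609 + 1.045×10⁶ = 2.07161×10⁶ J
In kcal: 2.07161×10⁶ / 4184 = 495.127 kcal

495.1 kcal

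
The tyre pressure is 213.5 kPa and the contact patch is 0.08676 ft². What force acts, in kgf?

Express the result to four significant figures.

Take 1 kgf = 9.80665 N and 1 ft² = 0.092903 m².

213.5 kPa × 1000 → 213500 Pa
0.08676 ft² × 0.092903 → 0.00806026 m²
F = P × A = 213500 Pa × 0.00806026 m² = 1720.87 N
1720.87 N ÷ (9.80665 N/kgf) = 175.48 kgf

175.5 kgf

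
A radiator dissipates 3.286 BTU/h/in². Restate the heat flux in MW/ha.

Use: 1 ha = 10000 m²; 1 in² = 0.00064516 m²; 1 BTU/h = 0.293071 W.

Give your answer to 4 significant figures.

14.93 MW/ha

3.286 BTU/h/in² × 0.293071 W/BTU/h ÷ 0.00064516 m²/in² = 1492.7 W/m²
1492.7 W/m² ÷ 1000000 W/MW × 10000 m²/ha = 14.927 MW/ha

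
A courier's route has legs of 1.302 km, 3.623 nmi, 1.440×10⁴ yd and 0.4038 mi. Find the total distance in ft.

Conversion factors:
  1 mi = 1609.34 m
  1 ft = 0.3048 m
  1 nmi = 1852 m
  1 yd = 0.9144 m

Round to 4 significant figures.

7.162×10⁴ ft

1.302 km × 1000 → 1302 m
3.623 nmi × 1852 → 6709.8 m
1.440×10⁴ yd × 0.9144 → 13167.4 m
0.4038 mi × 1609.34 → 649.851 m
Sum: 1302 + 6709.8 + 13167.4 + 649.851 = 21829.1 m
In ft: 21829.1 / 0.3048 = 71617.8 ft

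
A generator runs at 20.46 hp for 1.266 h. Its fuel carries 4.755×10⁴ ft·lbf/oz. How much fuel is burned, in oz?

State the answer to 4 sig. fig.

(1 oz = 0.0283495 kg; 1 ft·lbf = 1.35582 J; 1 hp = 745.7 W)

1079 oz

20.46 hp → 15257 W
1.266 h → 4557.6 s
E = P × t = 15257 × 4557.6 = 6.95353×10⁷ J
4.755×10⁴ ft·lbf/oz → 2.27409×10⁶ J/kg
m = E / e_s = 6.95353×10⁷ / 2.27409×10⁶ = 30.5772 kg
In oz: 30.5772 / 0.0283495 = 1078.58 oz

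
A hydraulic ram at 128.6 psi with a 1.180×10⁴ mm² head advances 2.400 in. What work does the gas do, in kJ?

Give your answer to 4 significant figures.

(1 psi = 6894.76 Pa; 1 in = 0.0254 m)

0.6378 kJ

128.6 psi → 886666 Pa
1.180×10⁴ mm² → 0.0118 m²
F = P × A = 886666 × 0.0118 = 10462.7 N
2.400 in → 0.06096 m
W = F × d = 10462.7 × 0.06096 = 637.806 J
In kJ: 637.806 / 1000 = 0.637806 kJ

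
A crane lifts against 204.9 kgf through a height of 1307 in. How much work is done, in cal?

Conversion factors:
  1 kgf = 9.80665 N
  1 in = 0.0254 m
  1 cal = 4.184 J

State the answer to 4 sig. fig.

1.594×10⁴ cal

204.9 kgf × 9.80665 = 2009.38 N
1307 in × 0.0254 = 33.1978 m
W = F × d = 2009.38 N × 33.1978 m = 66707 J
66707 J ÷ (4.184 J/cal) = 15943.4 cal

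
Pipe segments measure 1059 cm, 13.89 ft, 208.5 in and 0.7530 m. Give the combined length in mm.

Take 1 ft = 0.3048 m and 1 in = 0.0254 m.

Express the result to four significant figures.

1059 cm × 0.01 → 10.59 m
13.89 ft × 0.3048 → 4.23367 m
208.5 in × 0.0254 → 5.2959 m
0.7530 m (already m)
Combined: 10.59 + 4.23367 + 5.2959 + 0.753 = 20.8726 m
In mm: 20.8726 / 0.001 = 20872.6 mm

2.087×10⁴ mm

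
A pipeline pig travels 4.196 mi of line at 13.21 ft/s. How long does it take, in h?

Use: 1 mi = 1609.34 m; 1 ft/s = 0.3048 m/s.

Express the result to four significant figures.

4.196 mi × 1609.34 = 6752.79 m
13.21 ft/s × 0.3048 = 4.02641 m/s
t = d / v = 6752.79 m / 4.02641 m/s = 1677.12 s
1677.12 s ÷ (3600 s/h) = 0.465867 h

0.4659 h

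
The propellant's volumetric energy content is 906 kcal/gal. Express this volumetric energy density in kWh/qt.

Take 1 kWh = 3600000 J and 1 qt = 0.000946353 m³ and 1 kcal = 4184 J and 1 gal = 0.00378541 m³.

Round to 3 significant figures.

906 kcal/gal × 4184 J/kcal ÷ 0.00378541 m³/gal = 1.0014×10⁹ J/m³
1.0014×10⁹ J/m³ ÷ 3600000 J/kWh × 0.000946353 m³/qt = 0.263244 kWh/qt

0.263 kWh/qt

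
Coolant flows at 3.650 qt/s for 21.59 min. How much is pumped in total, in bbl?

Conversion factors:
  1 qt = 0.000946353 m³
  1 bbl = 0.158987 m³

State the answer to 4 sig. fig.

3.650 qt/s → 0.00345419 m³/s
21.59 min → 1295.4 s
V = Q × t = 0.00345419 × 1295.4 = 4.47456 m³
In bbl: 4.47456 / 0.158987 = 28.1442 bbl

28.14 bbl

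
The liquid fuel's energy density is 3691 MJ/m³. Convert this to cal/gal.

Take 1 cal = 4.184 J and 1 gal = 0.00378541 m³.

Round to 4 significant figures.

3.339×10⁶ cal/gal

3691 MJ/m³ × 1000000 J/MJ = 3.691×10⁹ J/m³
3.691×10⁹ J/m³ ÷ 4.184 J/cal × 0.00378541 m³/gal = 3.33938×10⁶ cal/gal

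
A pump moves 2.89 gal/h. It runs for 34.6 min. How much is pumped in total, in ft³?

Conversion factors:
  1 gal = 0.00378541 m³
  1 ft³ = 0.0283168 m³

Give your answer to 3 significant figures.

2.89 gal/h → 3.03884×10⁻⁶ m³/s
34.6 min → 2076 s
V = Q × t = 3.03884×10⁻⁶ × 2076 = 0.00630863 m³
In ft³: 0.00630863 / 0.0283168 = 0.222788 ft³

0.223 ft³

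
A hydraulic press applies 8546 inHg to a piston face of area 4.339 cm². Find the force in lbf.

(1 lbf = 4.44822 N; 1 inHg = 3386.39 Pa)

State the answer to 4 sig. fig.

8546 inHg × 3386.39 → 2.89401×10⁷ Pa
4.339 cm² × 0.0001 → 4.339×10⁻⁴ m²
F = P × A = 2.89401×10⁷ Pa × 4.339×10⁻⁴ m² = 12557.1 N
12557.1 N ÷ (4.44822 N/lbf) = 2822.95 lbf

2823 lbf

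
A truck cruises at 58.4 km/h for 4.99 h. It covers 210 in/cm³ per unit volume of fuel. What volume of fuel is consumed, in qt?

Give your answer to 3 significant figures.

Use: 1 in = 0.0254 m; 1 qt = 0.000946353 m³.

57.7 qt

58.4 km/h → 16.2222 m/s
4.99 h → 17964 s
d = v × t = 16.2222 × 17964 = 291416 m
210 in/cm³ → 5.334×10⁶ m/m³
V = d / (distance per unit fuel) = 291416 / 5.334×10⁶ = 0.0546337 m³
In qt: 0.0546337 / 0.000946353 = 57.7308 qt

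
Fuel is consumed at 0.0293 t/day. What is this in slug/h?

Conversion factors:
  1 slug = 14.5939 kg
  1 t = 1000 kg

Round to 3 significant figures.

0.0293 t/day × 1000 kg/t ÷ 86400 s/day = 3.3912×10⁻⁴ kg/s
3.3912×10⁻⁴ kg/s ÷ 14.5939 kg/slug × 3600 s/h = 0.0836536 slug/h

0.0837 slug/h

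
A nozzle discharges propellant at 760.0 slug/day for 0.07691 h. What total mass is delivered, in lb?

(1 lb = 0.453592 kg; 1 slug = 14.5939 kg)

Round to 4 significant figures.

760.0 slug/day → 0.128372 kg/s
0.07691 h → 276.876 s
m = ṁ × t = 0.128372 × 276.876 = 35.5431 kg
In lb: 35.5431 / 0.453592 = 78.3592 lb

78.36 lb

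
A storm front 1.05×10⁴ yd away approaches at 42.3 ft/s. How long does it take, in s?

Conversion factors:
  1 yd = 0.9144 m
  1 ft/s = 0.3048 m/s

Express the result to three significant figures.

745 s

1.05×10⁴ yd × 0.9144 = 9601.2 m
42.3 ft/s × 0.3048 = 12.893 m/s
t = d / v = 9601.2 m / 12.893 m/s = 744.683 s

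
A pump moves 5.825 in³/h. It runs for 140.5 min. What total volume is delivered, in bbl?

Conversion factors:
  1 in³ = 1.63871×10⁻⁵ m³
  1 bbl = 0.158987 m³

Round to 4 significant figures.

5.825 in³/h → 2.65152×10⁻⁸ m³/s
140.5 min → 8430 s
V = Q × t = 2.65152×10⁻⁸ × 8430 = 2.23523×10⁻⁴ m³
In bbl: 2.23523×10⁻⁴ / 0.158987 = 0.00140592 bbl

0.001406 bbl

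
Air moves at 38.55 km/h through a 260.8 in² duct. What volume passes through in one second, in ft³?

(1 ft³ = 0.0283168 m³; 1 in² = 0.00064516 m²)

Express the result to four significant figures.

38.55 km/h × (1/3.6) = 10.7083 m/s
260.8 in² × 0.00064516 = 0.168258 m²
V = v × A × t = 10.7083 m/s × 0.168258 m² × 1 s = 1.80176 m³
1.80176 m³ ÷ (0.0283168 m³/ft³) = 63.6287 ft³

63.63 ft³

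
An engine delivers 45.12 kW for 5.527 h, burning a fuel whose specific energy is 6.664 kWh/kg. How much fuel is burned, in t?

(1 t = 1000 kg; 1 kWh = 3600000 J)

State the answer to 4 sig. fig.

0.03742 t

45.12 kW → 45120 W
5.527 h → 19897.2 s
E = P × t = 45120 × 19897.2 = 8.97762×10⁸ J
6.664 kWh/kg → 2.39904×10⁷ J/kg
m = E / e_s = 8.97762×10⁸ / 2.39904×10⁷ = 37.4217 kg
In t: 37.4217 / 1000 = 0.0374217 t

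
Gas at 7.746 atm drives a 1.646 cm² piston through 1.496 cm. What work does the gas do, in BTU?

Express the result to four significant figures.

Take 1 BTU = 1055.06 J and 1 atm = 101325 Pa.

7.746 atm → 784863 Pa
1.646 cm² → 1.646×10⁻⁴ m²
F = P × A = 784863 × 1.646×10⁻⁴ = 129.188 N
1.496 cm → 0.01496 m
W = F × d = 129.188 × 0.01496 = 1.93265 J
In BTU: 1.93265 / 1055.06 = 0.00183179 BTU

0.001832 BTU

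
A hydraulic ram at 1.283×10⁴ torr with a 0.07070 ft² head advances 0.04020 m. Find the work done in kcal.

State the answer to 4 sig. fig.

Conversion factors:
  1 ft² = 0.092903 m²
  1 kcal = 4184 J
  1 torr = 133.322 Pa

0.1079 kcal

1.283×10⁴ torr → 1.71052×10⁶ Pa
0.07070 ft² → 0.00656824 m²
F = P × A = 1.71052×10⁶ × 0.00656824 = 11235.1 N
W = F × d = 11235.1 × 0.0402 = 451.651 J
In kcal: 451.651 / 4184 = 0.107947 kcal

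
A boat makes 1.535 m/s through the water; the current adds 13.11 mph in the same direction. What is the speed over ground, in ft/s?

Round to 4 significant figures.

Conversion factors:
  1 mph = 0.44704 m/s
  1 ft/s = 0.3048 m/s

24.26 ft/s

1.535 m/s (already m/s)
13.11 mph × 0.44704 = 5.86069 m/s
Sum: 1.535 + 5.86069 = 7.39569 m/s
In ft/s: 7.39569 / 0.3048 = 24.2641 ft/s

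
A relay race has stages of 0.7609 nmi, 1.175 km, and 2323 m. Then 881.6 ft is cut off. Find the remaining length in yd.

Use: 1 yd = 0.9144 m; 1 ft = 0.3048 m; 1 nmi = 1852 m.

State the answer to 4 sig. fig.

0.7609 nmi × 1852 → 1409.19 m
1.175 km × 1000 → 1175 m
2323 m (already m)
881.6 ft × 0.3048 → 268.712 m
Net: 1409.19 + 1175 + 2323 − 268.712 = 4638.48 m
In yd: 4638.48 / 0.9144 = 5072.7 yd

5073 yd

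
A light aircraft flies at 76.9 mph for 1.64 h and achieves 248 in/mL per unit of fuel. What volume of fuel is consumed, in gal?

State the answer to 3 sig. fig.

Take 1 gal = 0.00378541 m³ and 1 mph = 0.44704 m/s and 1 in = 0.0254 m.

8.51 gal

76.9 mph → 34.3774 m/s
1.64 h → 5904 s
d = v × t = 34.3774 × 5904 = 202964 m
248 in/mL → 6.2992×10⁶ m/m³
V = d / (distance per unit fuel) = 202964 / 6.2992×10⁶ = 0.0322206 m³
In gal: 0.0322206 / 0.00378541 = 8.51179 gal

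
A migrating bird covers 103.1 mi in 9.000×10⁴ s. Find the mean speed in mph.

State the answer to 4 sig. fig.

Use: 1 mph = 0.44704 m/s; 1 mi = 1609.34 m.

4.124 mph

103.1 mi × 1609.34 → 165923 m
v = d / t = 165923 m / 90000 s = 1.84359 m/s
1.84359 m/s ÷ (0.44704 m/s/mph) = 4.12399 mph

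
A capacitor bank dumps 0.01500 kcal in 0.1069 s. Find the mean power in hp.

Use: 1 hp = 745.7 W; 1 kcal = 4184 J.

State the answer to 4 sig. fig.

0.01500 kcal × 4184 = 62.76 J
P = E / t = 62.76 J / 0.1069 s = 587.091 W
587.091 W ÷ (745.7 W/hp) = 0.787302 hp

0.7873 hp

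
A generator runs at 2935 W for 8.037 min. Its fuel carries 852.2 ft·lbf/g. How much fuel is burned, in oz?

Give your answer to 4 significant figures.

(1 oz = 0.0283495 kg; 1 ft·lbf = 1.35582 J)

8.037 min → 482.22 s
E = P × t = 2935 × 482.22 = 1.41532×10⁶ J
852.2 ft·lbf/g → 1.15543×10⁶ J/kg
m = E / e_s = 1.41532×10⁶ / 1.15543×10⁶ = 1.22493 kg
In oz: 1.22493 / 0.0283495 = 43.2082 oz

43.21 oz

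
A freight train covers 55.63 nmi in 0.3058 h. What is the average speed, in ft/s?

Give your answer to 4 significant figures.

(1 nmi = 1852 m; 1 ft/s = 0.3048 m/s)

55.63 nmi × 1852 → 103027 m
0.3058 h × 3600 → 1100.88 s
v = d / t = 103027 m / 1100.88 s = 93.586 m/s
93.586 m/s ÷ (0.3048 m/s/ft/s) = 307.041 ft/s

307.0 ft/s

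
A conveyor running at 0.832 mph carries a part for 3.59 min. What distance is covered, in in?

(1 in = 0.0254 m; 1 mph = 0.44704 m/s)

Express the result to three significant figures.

3150 in

0.832 mph × 0.44704 = 0.371937 m/s
3.59 min × 60 = 215.4 s
d = v × t = 0.371937 m/s × 215.4 s = 80.1152 m
80.1152 m ÷ (0.0254 m/in) = 3154.14 in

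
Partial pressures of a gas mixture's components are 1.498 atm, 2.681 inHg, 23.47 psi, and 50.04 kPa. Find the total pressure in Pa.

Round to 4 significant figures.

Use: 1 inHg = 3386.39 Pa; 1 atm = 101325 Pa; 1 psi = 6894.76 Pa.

3.727×10⁵ Pa

1.498 atm × 101325 → 151785 Pa
2.681 inHg × 3386.39 → 9078.91 Pa
23.47 psi × 6894.76 → 161820 Pa
50.04 kPa × 1000 → 50040 Pa
Sum: 151785 + 9078.91 + 161820 + 50040 = 372724 Pa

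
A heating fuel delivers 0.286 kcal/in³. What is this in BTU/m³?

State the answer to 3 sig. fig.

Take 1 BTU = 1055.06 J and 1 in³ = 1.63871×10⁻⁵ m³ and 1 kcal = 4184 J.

0.286 kcal/in³ × 4184 J/kcal ÷ 1.63871×10⁻⁵ m³/in³ = 7.30223×10⁷ J/m³
7.30223×10⁷ J/m³ ÷ 1055.06 J/BTU = 69211.5 BTU/m³

6.92×10⁴ BTU/m³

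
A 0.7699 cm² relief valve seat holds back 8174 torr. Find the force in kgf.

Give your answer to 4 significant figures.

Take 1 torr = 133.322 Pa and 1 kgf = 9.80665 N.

8174 torr × 133.322 = 1.08977×10⁶ Pa
0.7699 cm² × 0.0001 = 7.699×10⁻⁵ m²
F = P × A = 1.08977×10⁶ Pa × 7.699×10⁻⁵ m² = 83.9014 N
83.9014 N ÷ (9.80665 N/kgf) = 8.55556 kgf

8.556 kgf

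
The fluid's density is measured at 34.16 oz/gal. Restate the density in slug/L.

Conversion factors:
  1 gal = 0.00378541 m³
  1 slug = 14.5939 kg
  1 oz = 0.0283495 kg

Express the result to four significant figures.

0.01753 slug/L

34.16 oz/gal × 0.0283495 kg/oz ÷ 0.00378541 m³/gal = 255.829 kg/m³
255.829 kg/m³ ÷ 14.5939 kg/slug × 0.001 m³/L = 0.0175299 slug/L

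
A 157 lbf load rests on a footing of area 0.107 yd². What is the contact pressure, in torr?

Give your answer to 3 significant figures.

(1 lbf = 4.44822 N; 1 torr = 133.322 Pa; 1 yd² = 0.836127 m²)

157 lbf × 4.44822 = 698.371 N
0.107 yd² × 0.836127 = 0.0894656 m²
P = F / A = 698.371 N / 0.0894656 m² = 7806.03 Pa
7806.03 Pa ÷ (133.322 Pa/torr) = 58.5502 torr

58.6 torr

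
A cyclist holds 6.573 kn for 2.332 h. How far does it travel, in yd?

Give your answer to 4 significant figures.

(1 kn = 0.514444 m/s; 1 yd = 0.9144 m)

3.105×10⁴ yd

6.573 kn × 0.514444 = 3.38144 m/s
2.332 h × 3600 = 8395.2 s
d = v × t = 3.38144 m/s × 8395.2 s = 28387.9 m
28387.9 m ÷ (0.9144 m/yd) = 31045.4 yd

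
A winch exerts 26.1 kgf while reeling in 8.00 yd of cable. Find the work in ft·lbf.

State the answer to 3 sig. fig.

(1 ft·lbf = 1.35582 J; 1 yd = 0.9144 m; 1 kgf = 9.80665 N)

26.1 kgf × 9.80665 → 255.954 N
8.00 yd × 0.9144 → 7.3152 m
W = F × d = 255.954 N × 7.3152 m = 1872.35 J
1872.35 J ÷ (1.35582 J/ft·lbf) = 1380.97 ft·lbf

1380 ft·lbf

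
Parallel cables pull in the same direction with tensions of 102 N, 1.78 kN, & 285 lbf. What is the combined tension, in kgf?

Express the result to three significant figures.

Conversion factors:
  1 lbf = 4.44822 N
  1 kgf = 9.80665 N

321 kgf

102 N (already N)
1.78 kN × 1000 → 1780 N
285 lbf × 4.44822 → 1267.74 N
Total: 102 + 1780 + 1267.74 = 3149.74 N
In kgf: 3149.74 / 9.80665 = 321.184 kgf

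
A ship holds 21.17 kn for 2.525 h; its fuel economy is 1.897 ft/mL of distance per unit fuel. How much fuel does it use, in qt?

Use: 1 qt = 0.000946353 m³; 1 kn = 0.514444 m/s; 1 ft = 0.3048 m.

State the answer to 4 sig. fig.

180.9 qt

21.17 kn → 10.8908 m/s
2.525 h → 9090 s
d = v × t = 10.8908 × 9090 = 98997.4 m
1.897 ft/mL → 578206 m/m³
V = d / (distance per unit fuel) = 98997.4 / 578206 = 0.171215 m³
In qt: 0.171215 / 0.000946353 = 180.921 qt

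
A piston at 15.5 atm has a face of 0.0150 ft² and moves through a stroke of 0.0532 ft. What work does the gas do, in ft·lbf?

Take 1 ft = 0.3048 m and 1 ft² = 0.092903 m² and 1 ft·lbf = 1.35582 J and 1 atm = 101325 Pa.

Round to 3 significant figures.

15.5 atm → 1.57054×10⁶ Pa
0.0150 ft² → 0.00139354 m²
F = P × A = 1.57054×10⁶ × 0.00139354 = 2188.61 N
0.0532 ft → 0.0162154 m
W = F × d = 2188.61 × 0.0162154 = 35.4892 J
In ft·lbf: 35.4892 / 1.35582 = 26.1755 ft·lbf

26.2 ft·lbf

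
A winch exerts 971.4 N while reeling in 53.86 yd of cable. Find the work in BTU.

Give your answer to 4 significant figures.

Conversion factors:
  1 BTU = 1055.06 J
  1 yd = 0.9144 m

45.34 BTU

53.86 yd × 0.9144 → 49.2496 m
W = F × d = 971.4 N × 49.2496 m = 47841.1 J
47841.1 J ÷ (1055.06 J/BTU) = 45.3444 BTU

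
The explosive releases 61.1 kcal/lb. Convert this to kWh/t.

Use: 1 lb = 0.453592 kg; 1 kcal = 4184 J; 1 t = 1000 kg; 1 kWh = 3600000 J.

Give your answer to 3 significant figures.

61.1 kcal/lb × 4184 J/kcal ÷ 0.453592 kg/lb = 563595 J/kg
563595 J/kg ÷ 3600000 J/kWh × 1000 kg/t = 156.554 kWh/t

157 kWh/t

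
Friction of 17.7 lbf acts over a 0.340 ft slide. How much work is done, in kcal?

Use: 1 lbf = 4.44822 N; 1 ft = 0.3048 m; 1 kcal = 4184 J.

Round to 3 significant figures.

17.7 lbf × 4.44822 = 78.7335 N
0.340 ft × 0.3048 = 0.103632 m
W = F × d = 78.7335 N × 0.103632 m = 8.15931 J
8.15931 J ÷ (4184 J/kcal) = 0.00195012 kcal

0.00195 kcal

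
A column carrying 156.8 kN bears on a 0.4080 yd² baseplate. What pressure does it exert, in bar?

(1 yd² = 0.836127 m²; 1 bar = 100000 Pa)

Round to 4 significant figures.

156.8 kN × 1000 → 156800 N
0.4080 yd² × 0.836127 → 0.34114 m²
P = F / A = 156800 N / 0.34114 m² = 459635 Pa
459635 Pa ÷ (100000 Pa/bar) = 4.59635 bar

4.596 bar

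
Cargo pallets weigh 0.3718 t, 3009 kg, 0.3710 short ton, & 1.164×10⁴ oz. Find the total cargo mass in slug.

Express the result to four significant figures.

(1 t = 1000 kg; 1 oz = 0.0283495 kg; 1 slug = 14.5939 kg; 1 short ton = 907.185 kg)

277.3 slug

0.3718 t × 1000 = 371.8 kg
3009 kg (already kg)
0.3710 short ton × 907.185 = 336.566 kg
1.164×10⁴ oz × 0.0283495 = 329.988 kg
Total: 371.8 + 3009 + 336.566 + 329.988 = 4047.35 kg
In slug: 4047.35 / 14.5939 = 277.332 slug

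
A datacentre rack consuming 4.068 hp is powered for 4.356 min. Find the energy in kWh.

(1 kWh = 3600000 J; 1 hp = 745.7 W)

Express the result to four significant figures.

0.2202 kWh

4.068 hp × 745.7 → 3033.51 W
4.356 min × 60 → 261.36 s
E = P × t = 3033.51 W × 261.36 s = 792838 J
792838 J ÷ (3600000 J/kWh) = 0.220233 kWh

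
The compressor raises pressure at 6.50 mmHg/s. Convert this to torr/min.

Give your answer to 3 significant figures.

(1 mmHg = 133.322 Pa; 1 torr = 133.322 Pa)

390 torr/min

6.50 mmHg/s × 133.322 Pa/mmHg = 866.593 Pa/s
866.593 Pa/s ÷ 133.322 Pa/torr × 60 s/min = 390 torr/min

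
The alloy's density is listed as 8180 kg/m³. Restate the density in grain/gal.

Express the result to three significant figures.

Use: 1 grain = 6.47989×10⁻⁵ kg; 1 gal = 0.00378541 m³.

8180 kg/m³ is already 8180 kg/m³
8180 kg/m³ ÷ 6.47989×10⁻⁵ kg/grain × 0.00378541 m³/gal = 477858 grain/gal

4.78×10⁵ grain/gal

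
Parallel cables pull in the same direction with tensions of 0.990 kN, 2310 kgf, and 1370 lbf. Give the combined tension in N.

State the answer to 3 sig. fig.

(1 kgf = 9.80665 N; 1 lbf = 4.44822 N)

2.97×10⁴ N

0.990 kN × 1000 → 990 N
2310 kgf × 9.80665 → 22653.4 N
1370 lbf × 4.44822 → 6094.06 N
Sum: 990 + 22653.4 + 6094.06 = 29737.5 N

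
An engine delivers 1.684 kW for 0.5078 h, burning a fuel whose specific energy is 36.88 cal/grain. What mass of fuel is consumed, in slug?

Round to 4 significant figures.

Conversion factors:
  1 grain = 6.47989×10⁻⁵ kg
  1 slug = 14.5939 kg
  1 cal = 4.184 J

1.684 kW → 1684 W
0.5078 h → 1828.08 s
E = P × t = 1684 × 1828.08 = 3.07849×10⁶ J
36.88 cal/grain → 2.3813×10⁶ J/kg
m = E / e_s = 3.07849×10⁶ / 2.3813×10⁶ = 1.29278 kg
In slug: 1.29278 / 14.5939 = 0.0885836 slug

0.08858 slug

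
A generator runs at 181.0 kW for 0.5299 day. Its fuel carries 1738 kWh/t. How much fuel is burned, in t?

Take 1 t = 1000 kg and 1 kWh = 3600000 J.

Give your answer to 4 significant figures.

181.0 kW → 181000 W
0.5299 day → 45783.4 s
E = P × t = 181000 × 45783.4 = 8.2868×10⁹ J
1738 kWh/t → 6.2568×10⁶ J/kg
m = E / e_s = 8.2868×10⁹ / 6.2568×10⁶ = 1324.45 kg
In t: 1324.45 / 1000 = 1.32445 t

1.324 t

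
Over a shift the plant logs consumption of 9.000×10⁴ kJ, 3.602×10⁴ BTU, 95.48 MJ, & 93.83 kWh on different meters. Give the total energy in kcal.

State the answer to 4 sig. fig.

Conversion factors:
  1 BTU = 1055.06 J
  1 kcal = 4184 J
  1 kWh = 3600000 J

9.000×10⁴ kJ × 1000 = 9×10⁷ J
3.602×10⁴ BTU × 1055.06 = 3.80033×10⁷ J
95.48 MJ × 1000000 = 9.548×10⁷ J
93.83 kWh × 3600000 = 3.37788×10⁸ J
Total: 9×10⁷ + 3.80033×10⁷ + 9.548×10⁷ + 3.37788×10⁸ = 5.61271×10⁸ J
In kcal: 5.61271×10⁸ / 4184 = 134147 kcal

1.341×10⁵ kcal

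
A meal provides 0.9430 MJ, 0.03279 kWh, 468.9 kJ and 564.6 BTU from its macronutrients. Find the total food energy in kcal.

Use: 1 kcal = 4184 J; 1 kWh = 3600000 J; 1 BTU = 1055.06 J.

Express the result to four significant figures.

0.9430 MJ × 1000000 → 943000 J
0.03279 kWh × 3600000 → 118044 J
468.9 kJ × 1000 → 468900 J
564.6 BTU × 1055.06 → 595687 J
Sum: 943000 + 118044 + 468900 + 595687 = 2.12563×10⁶ J
In kcal: 2.12563×10⁶ / 4184 = 508.038 kcal

508.0 kcal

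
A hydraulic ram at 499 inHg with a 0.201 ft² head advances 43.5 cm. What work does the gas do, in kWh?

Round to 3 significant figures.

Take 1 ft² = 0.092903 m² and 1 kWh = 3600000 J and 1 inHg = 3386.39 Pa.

0.00381 kWh

499 inHg → 1.68981×10⁶ Pa
0.201 ft² → 0.0186735 m²
F = P × A = 1.68981×10⁶ × 0.0186735 = 31554.7 N
43.5 cm → 0.435 m
W = F × d = 31554.7 × 0.435 = 13726.3 J
In kWh: 13726.3 / 3600000 = 0.00381286 kWh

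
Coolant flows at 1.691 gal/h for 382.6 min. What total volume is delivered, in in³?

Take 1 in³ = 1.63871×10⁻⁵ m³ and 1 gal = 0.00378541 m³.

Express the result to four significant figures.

1.691 gal/h → 1.77809×10⁻⁶ m³/s
382.6 min → 22956 s
V = Q × t = 1.77809×10⁻⁶ × 22956 = 0.0408178 m³
In in³: 0.0408178 / 1.63871×10⁻⁵ = 2490.85 in³

2491 in³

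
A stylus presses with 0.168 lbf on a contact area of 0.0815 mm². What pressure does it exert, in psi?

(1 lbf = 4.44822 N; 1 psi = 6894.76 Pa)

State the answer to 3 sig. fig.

1330 psi

0.168 lbf × 4.44822 → 0.747301 N
0.0815 mm² × 10⁻⁶ → 8.15×10⁻⁸ m²
P = F / A = 0.747301 N / 8.15×10⁻⁸ m² = 9.16934×10⁶ Pa
9.16934×10⁶ Pa ÷ (6894.76 Pa/psi) = 1329.9 psi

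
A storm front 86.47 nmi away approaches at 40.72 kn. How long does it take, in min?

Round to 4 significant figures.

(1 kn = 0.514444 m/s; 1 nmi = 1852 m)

86.47 nmi × 1852 = 160142 m
40.72 kn × 0.514444 = 20.9482 m/s
t = d / v = 160142 m / 20.9482 m/s = 7644.67 s
7644.67 s ÷ (60 s/min) = 127.411 min

127.4 min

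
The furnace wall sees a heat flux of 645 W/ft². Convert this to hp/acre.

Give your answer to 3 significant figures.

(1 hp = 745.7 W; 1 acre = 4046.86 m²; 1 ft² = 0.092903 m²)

3.77×10⁴ hp/acre

645 W/ft² ÷ 0.092903 m²/ft² = 6942.73 W/m²
6942.73 W/m² ÷ 745.7 W/hp × 4046.86 m²/acre = 37677.7 hp/acre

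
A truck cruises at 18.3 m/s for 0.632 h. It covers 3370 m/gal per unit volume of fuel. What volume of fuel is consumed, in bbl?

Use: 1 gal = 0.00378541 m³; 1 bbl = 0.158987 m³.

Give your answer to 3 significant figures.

0.294 bbl

0.632 h → 2275.2 s
d = v × t = 18.3 × 2275.2 = 41636.2 m
3370 m/gal → 890260 m/m³
V = d / (distance per unit fuel) = 41636.2 / 890260 = 0.0467686 m³
In bbl: 0.0467686 / 0.158987 = 0.294166 bbl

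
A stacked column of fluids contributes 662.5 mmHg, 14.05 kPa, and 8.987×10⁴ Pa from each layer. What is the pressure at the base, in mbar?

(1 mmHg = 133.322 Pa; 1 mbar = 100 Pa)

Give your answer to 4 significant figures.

1922 mbar

662.5 mmHg × 133.322 = 88325.8 Pa
14.05 kPa × 1000 = 14050 Pa
8.987×10⁴ Pa (already Pa)
Combined: 88325.8 + 14050 + 89870 = 192246 Pa
In mbar: 192246 / 100 = 1922.46 mbar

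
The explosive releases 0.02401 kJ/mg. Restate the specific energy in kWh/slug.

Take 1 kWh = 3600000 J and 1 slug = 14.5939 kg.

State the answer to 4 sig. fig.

97.33 kWh/slug

0.02401 kJ/mg × 1000 J/kJ ÷ 10⁻⁶ kg/mg = 2.401×10⁷ J/kg
2.401×10⁷ J/kg ÷ 3600000 J/kWh × 14.5939 kg/slug = 97.3332 kWh/slug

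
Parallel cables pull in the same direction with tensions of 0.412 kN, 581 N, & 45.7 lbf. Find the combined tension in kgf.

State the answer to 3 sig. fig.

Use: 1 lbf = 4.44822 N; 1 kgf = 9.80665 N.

122 kgf

0.412 kN × 1000 = 412 N
581 N (already N)
45.7 lbf × 4.44822 = 203.284 N
Total: 412 + 581 + 203.284 = 1196.28 N
In kgf: 1196.28 / 9.80665 = 121.987 kgf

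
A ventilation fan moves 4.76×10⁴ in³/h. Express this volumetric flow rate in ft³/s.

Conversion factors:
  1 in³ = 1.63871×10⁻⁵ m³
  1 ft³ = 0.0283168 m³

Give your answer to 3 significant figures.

4.76×10⁴ in³/h × 1.63871×10⁻⁵ m³/in³ ÷ 3600 s/h = 2.16674×10⁻⁴ m³/s
2.16674×10⁻⁴ m³/s ÷ 0.0283168 m³/ft³ = 0.00765178 ft³/s

0.00765 ft³/s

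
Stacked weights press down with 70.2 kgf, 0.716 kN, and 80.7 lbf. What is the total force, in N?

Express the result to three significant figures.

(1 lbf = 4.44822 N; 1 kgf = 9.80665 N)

1760 N

70.2 kgf × 9.80665 → 688.427 N
0.716 kN × 1000 → 716 N
80.7 lbf × 4.44822 → 358.971 N
Sum: 688.427 + 716 + 358.971 = 1763.4 N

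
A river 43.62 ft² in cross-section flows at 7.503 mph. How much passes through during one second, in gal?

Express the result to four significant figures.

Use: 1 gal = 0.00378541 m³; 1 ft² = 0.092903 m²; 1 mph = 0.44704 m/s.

7.503 mph × 0.44704 → 3.35414 m/s
43.62 ft² × 0.092903 → 4.05243 m²
V = v × A × t = 3.35414 m/s × 4.05243 m² × 1 s = 13.5924 m³
13.5924 m³ ÷ (0.00378541 m³/gal) = 3590.73 gal

3591 gal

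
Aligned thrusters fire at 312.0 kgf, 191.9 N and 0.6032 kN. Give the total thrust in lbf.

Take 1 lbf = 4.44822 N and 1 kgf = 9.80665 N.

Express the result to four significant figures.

312.0 kgf × 9.80665 = 3059.67 N
191.9 N (already N)
0.6032 kN × 1000 = 603.2 N
Total: 3059.67 + 191.9 + 603.2 = 3854.77 N
In lbf: 3854.77 / 4.44822 = 866.587 lbf

866.6 lbf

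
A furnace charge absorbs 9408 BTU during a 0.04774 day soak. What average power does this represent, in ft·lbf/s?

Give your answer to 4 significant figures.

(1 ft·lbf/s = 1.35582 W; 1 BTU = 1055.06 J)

1775 ft·lbf/s

9408 BTU × 1055.06 → 9.926×10⁶ J
0.04774 day × 86400 → 4124.74 s
P = E / t = 9.926×10⁶ J / 4124.74 s = 2406.45 W
2406.45 W ÷ (1.35582 W/ft·lbf/s) = 1774.9 ft·lbf/s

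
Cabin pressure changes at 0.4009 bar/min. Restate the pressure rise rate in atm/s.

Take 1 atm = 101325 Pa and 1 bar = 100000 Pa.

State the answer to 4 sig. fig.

0.006594 atm/s

0.4009 bar/min × 100000 Pa/bar ÷ 60 s/min = 668.167 Pa/s
668.167 Pa/s ÷ 101325 Pa/atm = 0.0065943 atm/s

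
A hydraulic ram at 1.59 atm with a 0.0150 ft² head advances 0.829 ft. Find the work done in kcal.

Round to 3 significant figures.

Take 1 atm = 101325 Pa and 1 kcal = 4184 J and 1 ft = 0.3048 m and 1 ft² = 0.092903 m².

0.0136 kcal

1.59 atm → 161107 Pa
0.0150 ft² → 0.00139354 m²
F = P × A = 161107 × 0.00139354 = 224.509 N
0.829 ft → 0.252679 m
W = F × d = 224.509 × 0.252679 = 56.7287 J
In kcal: 56.7287 / 4184 = 0.0135585 kcal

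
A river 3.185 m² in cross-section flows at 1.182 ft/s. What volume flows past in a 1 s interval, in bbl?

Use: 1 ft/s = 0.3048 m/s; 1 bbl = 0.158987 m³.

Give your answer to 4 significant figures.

7.217 bbl

1.182 ft/s × 0.3048 = 0.360274 m/s
V = v × A × t = 0.360274 m/s × 3.185 m² × 1 s = 1.14747 m³
1.14747 m³ ÷ (0.158987 m³/bbl) = 7.21738 bbl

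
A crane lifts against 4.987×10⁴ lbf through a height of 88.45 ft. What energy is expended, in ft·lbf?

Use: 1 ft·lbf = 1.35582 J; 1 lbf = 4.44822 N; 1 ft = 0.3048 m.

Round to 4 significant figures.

4.987×10⁴ lbf × 4.44822 → 221833 N
88.45 ft × 0.3048 → 26.9596 m
W = F × d = 221833 N × 26.9596 m = 5.98053×10⁶ J
5.98053×10⁶ J ÷ (1.35582 J/ft·lbf) = 4.41101×10⁶ ft·lbf

4.411×10⁶ ft·lbf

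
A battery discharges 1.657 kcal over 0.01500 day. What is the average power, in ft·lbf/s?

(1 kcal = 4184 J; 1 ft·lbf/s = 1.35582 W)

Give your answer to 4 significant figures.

3.946 ft·lbf/s

1.657 kcal × 4184 → 6932.89 J
0.01500 day × 86400 → 1296 s
P = E / t = 6932.89 J / 1296 s = 5.34945 W
5.34945 W ÷ (1.35582 W/ft·lbf/s) = 3.94555 ft·lbf/s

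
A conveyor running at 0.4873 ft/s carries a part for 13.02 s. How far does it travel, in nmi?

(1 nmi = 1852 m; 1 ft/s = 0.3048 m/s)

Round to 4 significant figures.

0.001044 nmi

0.4873 ft/s × 0.3048 = 0.148529 m/s
d = v × t = 0.148529 m/s × 13.02 s = 1.93385 m
1.93385 m ÷ (1852 m/nmi) = 0.0010442 nmi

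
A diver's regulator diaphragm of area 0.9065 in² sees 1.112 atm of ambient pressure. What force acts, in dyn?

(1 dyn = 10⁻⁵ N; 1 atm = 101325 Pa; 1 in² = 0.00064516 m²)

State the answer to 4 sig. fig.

1.112 atm × 101325 → 112673 Pa
0.9065 in² × 0.00064516 → 5.84838×10⁻⁴ m²
F = P × A = 112673 Pa × 5.84838×10⁻⁴ m² = 65.8955 N
65.8955 N ÷ (10⁻⁵ N/dyn) = 6.58955×10⁶ dyn

6.590×10⁶ dyn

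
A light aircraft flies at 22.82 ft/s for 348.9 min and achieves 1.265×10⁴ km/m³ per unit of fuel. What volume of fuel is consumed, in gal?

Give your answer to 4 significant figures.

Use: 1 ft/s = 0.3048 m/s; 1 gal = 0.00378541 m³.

22.82 ft/s → 6.95554 m/s
348.9 min → 20934 s
d = v × t = 6.95554 × 20934 = 145607 m
1.265×10⁴ km/m³ → 1.265×10⁷ m/m³
V = d / (distance per unit fuel) = 145607 / 1.265×10⁷ = 0.0115104 m³
In gal: 0.0115104 / 0.00378541 = 3.04073 gal

3.041 gal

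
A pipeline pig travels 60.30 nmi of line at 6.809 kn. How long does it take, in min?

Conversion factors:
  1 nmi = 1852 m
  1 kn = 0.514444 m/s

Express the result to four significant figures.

531.4 min

60.30 nmi × 1852 → 111676 m
6.809 kn × 0.514444 → 3.50285 m/s
t = d / v = 111676 m / 3.50285 m/s = 31881.5 s
31881.5 s ÷ (60 s/min) = 531.358 min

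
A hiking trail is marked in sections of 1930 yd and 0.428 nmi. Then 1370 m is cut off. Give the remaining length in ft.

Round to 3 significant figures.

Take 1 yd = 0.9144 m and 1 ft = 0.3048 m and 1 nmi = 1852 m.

1930 yd × 0.9144 → 1764.79 m
0.428 nmi × 1852 → 792.656 m
1370 m (already m)
Sum: 1764.79 + 792.656 − 1370 = 1187.45 m
In ft: 1187.45 / 0.3048 = 3895.83 ft

3900 ft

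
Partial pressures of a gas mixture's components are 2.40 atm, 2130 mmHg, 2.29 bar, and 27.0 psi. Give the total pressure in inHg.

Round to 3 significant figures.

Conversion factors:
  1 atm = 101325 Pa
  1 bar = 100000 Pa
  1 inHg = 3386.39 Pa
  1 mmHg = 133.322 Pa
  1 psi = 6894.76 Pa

2.40 atm × 101325 → 243180 Pa
2130 mmHg × 133.322 → 283976 Pa
2.29 bar × 100000 → 229000 Pa
27.0 psi × 6894.76 → 186159 Pa
Sum: 243180 + 283976 + 229000 + 186159 = 942315 Pa
In inHg: 942315 / 3386.39 = 278.265 inHg

278 inHg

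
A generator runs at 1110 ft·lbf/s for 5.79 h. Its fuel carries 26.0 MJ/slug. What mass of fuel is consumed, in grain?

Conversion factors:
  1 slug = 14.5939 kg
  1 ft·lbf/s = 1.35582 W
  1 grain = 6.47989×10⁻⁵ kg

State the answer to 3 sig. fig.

1110 ft·lbf/s → 1504.96 W
5.79 h → 20844 s
E = P × t = 1504.96 × 20844 = 3.13694×10⁷ J
26.0 MJ/slug → 1.78157×10⁶ J/kg
m = E / e_s = 3.13694×10⁷ / 1.78157×10⁶ = 17.6077 kg
In grain: 17.6077 / 6.47989×10⁻⁵ = 271728 grain

2.72×10⁵ grain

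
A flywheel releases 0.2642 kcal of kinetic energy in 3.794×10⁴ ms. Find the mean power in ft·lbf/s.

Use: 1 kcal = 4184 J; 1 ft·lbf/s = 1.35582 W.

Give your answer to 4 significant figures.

0.2642 kcal × 4184 = 1105.41 J
3.794×10⁴ ms × 0.001 = 37.94 s
P = E / t = 1105.41 J / 37.94 s = 29.1357 W
29.1357 W ÷ (1.35582 W/ft·lbf/s) = 21.4894 ft·lbf/s

21.49 ft·lbf/s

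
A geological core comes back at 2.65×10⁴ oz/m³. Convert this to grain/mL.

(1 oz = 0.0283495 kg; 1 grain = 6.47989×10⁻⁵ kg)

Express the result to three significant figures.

2.65×10⁴ oz/m³ × 0.0283495 kg/oz = 751.262 kg/m³
751.262 kg/m³ ÷ 6.47989×10⁻⁵ kg/grain × 10⁻⁶ m³/mL = 11.5937 grain/mL

11.6 grain/mL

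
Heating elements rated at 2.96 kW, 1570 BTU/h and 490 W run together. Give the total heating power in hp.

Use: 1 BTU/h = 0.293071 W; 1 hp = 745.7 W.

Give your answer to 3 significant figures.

5.24 hp

2.96 kW × 1000 → 2960 W
1570 BTU/h × 0.293071 → 460.121 W
490 W (already W)
Sum: 2960 + 460.121 + 490 = 3910.12 W
In hp: 3910.12 / 745.7 = 5.24356 hp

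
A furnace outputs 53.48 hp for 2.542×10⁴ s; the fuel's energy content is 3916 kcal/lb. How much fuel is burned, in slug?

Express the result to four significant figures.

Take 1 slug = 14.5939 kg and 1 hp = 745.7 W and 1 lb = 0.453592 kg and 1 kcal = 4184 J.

1.923 slug

53.48 hp → 39880 W
E = P × t = 39880 × 25420 = 1.01375×10⁹ J
3916 kcal/lb → 3.61218×10⁷ J/kg
m = E / e_s = 1.01375×10⁹ / 3.61218×10⁷ = 28.0648 kg
In slug: 28.0648 / 14.5939 = 1.92305 slug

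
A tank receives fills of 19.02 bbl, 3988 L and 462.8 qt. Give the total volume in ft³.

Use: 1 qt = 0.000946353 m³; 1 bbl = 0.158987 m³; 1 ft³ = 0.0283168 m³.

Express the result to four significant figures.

19.02 bbl × 0.158987 = 3.02393 m³
3988 L × 0.001 = 3.988 m³
462.8 qt × 0.000946353 = 0.437972 m³
Total: 3.02393 + 3.988 + 0.437972 = 7.4499 m³
In ft³: 7.4499 / 0.0283168 = 263.091 ft³

263.1 ft³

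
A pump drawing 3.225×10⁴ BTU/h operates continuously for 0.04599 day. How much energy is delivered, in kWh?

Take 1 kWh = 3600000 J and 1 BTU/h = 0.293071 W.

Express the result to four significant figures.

10.43 kWh

3.225×10⁴ BTU/h × 0.293071 = 9451.54 W
0.04599 day × 86400 = 3973.54 s
E = P × t = 9451.54 W × 3973.54 s = 3.75561×10⁷ J
3.75561×10⁷ J ÷ (3600000 J/kWh) = 10.4322 kWh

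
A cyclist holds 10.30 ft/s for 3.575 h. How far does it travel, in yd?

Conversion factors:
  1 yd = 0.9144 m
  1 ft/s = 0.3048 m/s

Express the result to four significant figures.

4.419×10⁴ yd

10.30 ft/s × 0.3048 → 3.13944 m/s
3.575 h × 3600 → 12870 s
d = v × t = 3.13944 m/s × 12870 s = 40404.6 m
40404.6 m ÷ (0.9144 m/yd) = 44187 yd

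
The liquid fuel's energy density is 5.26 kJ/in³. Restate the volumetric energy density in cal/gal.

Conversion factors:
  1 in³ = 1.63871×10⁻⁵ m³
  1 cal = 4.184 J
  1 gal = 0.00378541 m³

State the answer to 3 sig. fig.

5.26 kJ/in³ × 1000 J/kJ ÷ 1.63871×10⁻⁵ m³/in³ = 3.20984×10⁸ J/m³
3.20984×10⁸ J/m³ ÷ 4.184 J/cal × 0.00378541 m³/gal = 290405 cal/gal

2.90×10⁵ cal/gal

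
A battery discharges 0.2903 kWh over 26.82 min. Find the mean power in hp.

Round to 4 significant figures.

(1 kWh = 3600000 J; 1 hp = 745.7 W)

0.2903 kWh × 3600000 → 1.04508×10⁶ J
26.82 min × 60 → 1609.2 s
P = E / t = 1.04508×10⁶ J / 1609.2 s = 649.441 W
649.441 W ÷ (745.7 W/hp) = 0.870915 hp

0.8709 hp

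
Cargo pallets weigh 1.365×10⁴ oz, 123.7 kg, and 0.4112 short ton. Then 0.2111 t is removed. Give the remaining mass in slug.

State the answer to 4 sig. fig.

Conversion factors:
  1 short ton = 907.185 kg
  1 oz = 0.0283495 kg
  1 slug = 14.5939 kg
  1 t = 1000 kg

1.365×10⁴ oz × 0.0283495 = 386.971 kg
123.7 kg (already kg)
0.4112 short ton × 907.185 = 373.034 kg
0.2111 t × 1000 = 211.1 kg
Sum: 386.971 + 123.7 + 373.034 − 211.1 = 672.605 kg
In slug: 672.605 / 14.5939 = 46.0881 slug

46.09 slug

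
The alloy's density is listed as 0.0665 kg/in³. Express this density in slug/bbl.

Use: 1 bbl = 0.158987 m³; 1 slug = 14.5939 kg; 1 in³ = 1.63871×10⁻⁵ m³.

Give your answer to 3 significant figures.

0.0665 kg/in³ ÷ 1.63871×10⁻⁵ m³/in³ = 4058.07 kg/m³
4058.07 kg/m³ ÷ 14.5939 kg/slug × 0.158987 m³/bbl = 44.2089 slug/bbl

44.2 slug/bbl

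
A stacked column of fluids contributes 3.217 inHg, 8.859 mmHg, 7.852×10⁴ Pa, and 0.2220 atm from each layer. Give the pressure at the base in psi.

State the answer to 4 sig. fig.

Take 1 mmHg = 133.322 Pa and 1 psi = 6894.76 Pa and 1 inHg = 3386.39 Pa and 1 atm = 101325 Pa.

16.40 psi

3.217 inHg × 3386.39 → 10894 Pa
8.859 mmHg × 133.322 → 1181.1 Pa
7.852×10⁴ Pa (already Pa)
0.2220 atm × 101325 → 22494.2 Pa
Sum: 10894 + 1181.1 + 78520 + 22494.2 = 113089 Pa
In psi: 113089 / 6894.76 = 16.4022 psi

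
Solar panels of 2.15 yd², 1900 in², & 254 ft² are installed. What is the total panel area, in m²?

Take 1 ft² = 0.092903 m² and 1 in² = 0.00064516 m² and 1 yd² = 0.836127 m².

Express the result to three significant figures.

26.6 m²

2.15 yd² × 0.836127 → 1.79767 m²
1900 in² × 0.00064516 → 1.2258 m²
254 ft² × 0.092903 → 23.5974 m²
Total: 1.79767 + 1.2258 + 23.5974 = 26.6209 m²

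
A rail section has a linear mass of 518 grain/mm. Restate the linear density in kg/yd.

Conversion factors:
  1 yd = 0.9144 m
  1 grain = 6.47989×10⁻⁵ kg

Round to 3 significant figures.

518 grain/mm × 6.47989×10⁻⁵ kg/grain ÷ 0.001 m/mm = 33.5658 kg/m
33.5658 kg/m × 0.9144 m/yd = 30.6926 kg/yd

30.7 kg/yd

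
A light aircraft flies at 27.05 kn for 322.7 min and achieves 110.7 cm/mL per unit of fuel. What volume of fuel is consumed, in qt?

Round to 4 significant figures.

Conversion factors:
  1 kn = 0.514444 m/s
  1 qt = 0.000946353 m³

257.2 qt

27.05 kn → 13.9157 m/s
322.7 min → 19362 s
d = v × t = 13.9157 × 19362 = 269436 m
110.7 cm/mL → 1.107×10⁶ m/m³
V = d / (distance per unit fuel) = 269436 / 1.107×10⁶ = 0.243393 m³
In qt: 0.243393 / 0.000946353 = 257.19 qt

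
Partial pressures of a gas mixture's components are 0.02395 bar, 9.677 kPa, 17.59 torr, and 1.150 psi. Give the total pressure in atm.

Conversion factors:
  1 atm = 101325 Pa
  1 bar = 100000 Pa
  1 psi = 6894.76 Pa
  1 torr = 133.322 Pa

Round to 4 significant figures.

0.2205 atm

0.02395 bar × 100000 → 2395 Pa
9.677 kPa × 1000 → 9677 Pa
17.59 torr × 133.322 → 2345.13 Pa
1.150 psi × 6894.76 → 7928.97 Pa
Sum: 2395 + 9677 + 2345.13 + 7928.97 = 22346.1 Pa
In atm: 22346.1 / 101325 = 0.220539 atm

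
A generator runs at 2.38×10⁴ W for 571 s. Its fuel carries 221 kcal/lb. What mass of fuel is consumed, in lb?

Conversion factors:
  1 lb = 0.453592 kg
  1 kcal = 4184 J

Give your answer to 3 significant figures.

14.7 lb

E = P × t = 23800 × 571 = 1.35898×10⁷ J
221 kcal/lb → 2.03854×10⁶ J/kg
m = E / e_s = 1.35898×10⁷ / 2.03854×10⁶ = 6.66644 kg
In lb: 6.66644 / 0.453592 = 14.697 lb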